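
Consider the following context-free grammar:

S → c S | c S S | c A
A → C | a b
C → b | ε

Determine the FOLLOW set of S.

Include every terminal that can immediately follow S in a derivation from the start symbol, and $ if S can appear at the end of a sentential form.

We compute FOLLOW(S) using the standard algorithm.
FOLLOW(S) starts with {$}.
FIRST(A) = {a, b, ε}
FIRST(C) = {b, ε}
FIRST(S) = {c}
FOLLOW(A) = {$, c}
FOLLOW(C) = {$, c}
FOLLOW(S) = {$, c}
Therefore, FOLLOW(S) = {$, c}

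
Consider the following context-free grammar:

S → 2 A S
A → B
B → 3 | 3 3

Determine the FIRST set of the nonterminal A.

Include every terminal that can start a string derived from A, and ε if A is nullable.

We compute FIRST(A) using the standard algorithm.
FIRST(A) = {3}
FIRST(B) = {3}
FIRST(S) = {2}
Therefore, FIRST(A) = {3}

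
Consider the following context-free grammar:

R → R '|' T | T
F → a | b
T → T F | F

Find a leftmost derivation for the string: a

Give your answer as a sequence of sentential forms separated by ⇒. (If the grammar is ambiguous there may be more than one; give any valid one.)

R ⇒ T ⇒ F ⇒ a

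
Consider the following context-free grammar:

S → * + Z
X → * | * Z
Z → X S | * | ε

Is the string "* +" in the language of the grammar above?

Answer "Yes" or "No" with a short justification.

Yes - a valid derivation exists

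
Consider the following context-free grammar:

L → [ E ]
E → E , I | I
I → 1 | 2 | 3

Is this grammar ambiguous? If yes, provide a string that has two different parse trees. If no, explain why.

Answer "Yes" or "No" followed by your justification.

No - the grammar is unambiguous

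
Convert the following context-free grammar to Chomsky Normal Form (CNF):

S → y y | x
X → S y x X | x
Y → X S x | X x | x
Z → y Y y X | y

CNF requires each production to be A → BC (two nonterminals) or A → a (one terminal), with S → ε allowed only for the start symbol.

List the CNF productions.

TY → y; S → x; TX → x; X → x; Y → x; Z → y; S → TY TY; X → S X0; X0 → TY X1; X1 → TX X; Y → X X2; X2 → S TX; Y → X TX; Z → TY X3; X3 → Y X4; X4 → TY X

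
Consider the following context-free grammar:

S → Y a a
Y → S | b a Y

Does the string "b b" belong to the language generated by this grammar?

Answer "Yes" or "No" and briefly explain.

No - no valid derivation exists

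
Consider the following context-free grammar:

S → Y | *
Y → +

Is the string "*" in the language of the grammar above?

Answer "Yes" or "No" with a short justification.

Yes - a valid derivation exists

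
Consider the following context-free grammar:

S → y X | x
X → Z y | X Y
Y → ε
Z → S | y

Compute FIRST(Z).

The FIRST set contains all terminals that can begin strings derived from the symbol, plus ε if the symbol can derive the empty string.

We compute FIRST(Z) using the standard algorithm.
FIRST(S) = {x, y}
FIRST(X) = {x, y}
FIRST(Y) = {ε}
FIRST(Z) = {x, y}
Therefore, FIRST(Z) = {x, y}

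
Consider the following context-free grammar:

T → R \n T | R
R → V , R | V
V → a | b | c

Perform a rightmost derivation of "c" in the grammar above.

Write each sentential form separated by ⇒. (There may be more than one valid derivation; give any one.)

T ⇒ R ⇒ V ⇒ c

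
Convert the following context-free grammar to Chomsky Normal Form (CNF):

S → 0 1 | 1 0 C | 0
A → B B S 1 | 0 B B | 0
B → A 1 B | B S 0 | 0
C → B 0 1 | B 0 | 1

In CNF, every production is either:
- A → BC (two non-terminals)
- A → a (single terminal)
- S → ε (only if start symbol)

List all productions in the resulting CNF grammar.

T0 → 0; T1 → 1; S → 0; A → 0; B → 0; C → 1; S → T0 T1; S → T1 X0; X0 → T0 C; A → B X1; X1 → B X2; X2 → S T1; A → T0 X3; X3 → B B; B → A X4; X4 → T1 B; B → B X5; X5 → S T0; C → B X6; X6 → T0 T1; C → B T0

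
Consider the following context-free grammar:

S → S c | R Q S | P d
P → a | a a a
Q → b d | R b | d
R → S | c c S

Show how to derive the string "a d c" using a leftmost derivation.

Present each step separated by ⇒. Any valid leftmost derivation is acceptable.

S ⇒ S c ⇒ P d c ⇒ a d c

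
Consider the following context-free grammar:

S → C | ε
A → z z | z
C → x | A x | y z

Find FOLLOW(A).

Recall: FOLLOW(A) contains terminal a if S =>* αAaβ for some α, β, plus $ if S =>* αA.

We compute FOLLOW(A) using the standard algorithm.
FOLLOW(S) starts with {$}.
FIRST(A) = {z}
FIRST(C) = {x, y, z}
FIRST(S) = {x, y, z, ε}
FOLLOW(A) = {x}
FOLLOW(C) = {$}
FOLLOW(S) = {$}
Therefore, FOLLOW(A) = {x}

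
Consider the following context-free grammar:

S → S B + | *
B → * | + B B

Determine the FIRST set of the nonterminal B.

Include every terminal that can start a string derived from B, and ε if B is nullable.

We compute FIRST(B) using the standard algorithm.
FIRST(B) = {*, +}
FIRST(S) = {*}
Therefore, FIRST(B) = {*, +}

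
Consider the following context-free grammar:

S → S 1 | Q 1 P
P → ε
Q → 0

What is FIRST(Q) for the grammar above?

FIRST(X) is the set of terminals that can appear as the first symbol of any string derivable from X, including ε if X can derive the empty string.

We compute FIRST(Q) using the standard algorithm.
FIRST(P) = {ε}
FIRST(Q) = {0}
FIRST(S) = {0}
Therefore, FIRST(Q) = {0}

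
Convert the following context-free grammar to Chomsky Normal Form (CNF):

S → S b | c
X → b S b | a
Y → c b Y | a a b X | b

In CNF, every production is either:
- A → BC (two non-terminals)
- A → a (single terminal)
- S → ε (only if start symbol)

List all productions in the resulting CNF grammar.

TB → b; S → c; X → a; TC → c; TA → a; Y → b; S → S TB; X → TB X0; X0 → S TB; Y → TC X1; X1 → TB Y; Y → TA X2; X2 → TA X3; X3 → TB X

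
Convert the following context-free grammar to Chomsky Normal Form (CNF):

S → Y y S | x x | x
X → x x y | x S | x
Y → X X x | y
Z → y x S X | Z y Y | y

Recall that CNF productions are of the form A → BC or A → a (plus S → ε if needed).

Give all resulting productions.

TY → y; TX → x; S → x; X → x; Y → y; Z → y; S → Y X0; X0 → TY S; S → TX TX; X → TX X1; X1 → TX TY; X → TX S; Y → X X2; X2 → X TX; Z → TY X3; X3 → TX X4; X4 → S X; Z → Z X5; X5 → TY Y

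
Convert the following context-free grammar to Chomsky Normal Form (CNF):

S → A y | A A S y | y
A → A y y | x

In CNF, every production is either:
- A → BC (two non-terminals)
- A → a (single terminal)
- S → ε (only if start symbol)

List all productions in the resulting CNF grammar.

TY → y; S → y; A → x; S → A TY; S → A X0; X0 → A X1; X1 → S TY; A → A X2; X2 → TY TY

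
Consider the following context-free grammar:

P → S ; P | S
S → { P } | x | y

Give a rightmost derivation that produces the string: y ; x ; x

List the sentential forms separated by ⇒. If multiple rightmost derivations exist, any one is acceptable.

P ⇒ S ; P ⇒ S ; S ; P ⇒ S ; S ; S ⇒ S ; S ; x ⇒ S ; x ; x ⇒ y ; x ; x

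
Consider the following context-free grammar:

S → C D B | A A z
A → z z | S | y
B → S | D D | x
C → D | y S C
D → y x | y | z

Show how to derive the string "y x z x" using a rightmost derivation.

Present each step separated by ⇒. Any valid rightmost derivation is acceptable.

S ⇒ C D B ⇒ C D x ⇒ C z x ⇒ D z x ⇒ y x z x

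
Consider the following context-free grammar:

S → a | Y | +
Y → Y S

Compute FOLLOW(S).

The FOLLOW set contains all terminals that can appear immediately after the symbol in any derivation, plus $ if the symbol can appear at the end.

We compute FOLLOW(S) using the standard algorithm.
FOLLOW(S) starts with {$}.
FIRST(S) = {+, a}
FIRST(Y) = {}
FOLLOW(S) = {$, +, a}
FOLLOW(Y) = {$, +, a}
Therefore, FOLLOW(S) = {$, +, a}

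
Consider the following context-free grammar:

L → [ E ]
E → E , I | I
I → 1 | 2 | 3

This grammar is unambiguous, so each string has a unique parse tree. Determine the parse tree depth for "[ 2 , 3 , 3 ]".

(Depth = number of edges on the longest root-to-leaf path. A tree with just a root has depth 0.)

5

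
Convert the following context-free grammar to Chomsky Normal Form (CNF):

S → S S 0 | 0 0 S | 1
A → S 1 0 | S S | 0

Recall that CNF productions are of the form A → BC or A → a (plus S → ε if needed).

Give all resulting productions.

T0 → 0; S → 1; T1 → 1; A → 0; S → S X0; X0 → S T0; S → T0 X1; X1 → T0 S; A → S X2; X2 → T1 T0; A → S S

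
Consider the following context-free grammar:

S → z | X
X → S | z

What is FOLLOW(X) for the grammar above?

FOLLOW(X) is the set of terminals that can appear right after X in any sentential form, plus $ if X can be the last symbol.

We compute FOLLOW(X) using the standard algorithm.
FOLLOW(S) starts with {$}.
FIRST(S) = {z}
FIRST(X) = {z}
FOLLOW(S) = {$}
FOLLOW(X) = {$}
Therefore, FOLLOW(X) = {$}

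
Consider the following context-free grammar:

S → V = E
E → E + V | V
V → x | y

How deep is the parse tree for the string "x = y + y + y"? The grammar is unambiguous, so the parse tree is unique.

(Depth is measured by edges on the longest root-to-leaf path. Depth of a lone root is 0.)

5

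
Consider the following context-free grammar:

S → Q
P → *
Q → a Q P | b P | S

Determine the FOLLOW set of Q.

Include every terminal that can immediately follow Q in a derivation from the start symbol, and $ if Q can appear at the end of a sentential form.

We compute FOLLOW(Q) using the standard algorithm.
FOLLOW(S) starts with {$}.
FIRST(P) = {*}
FIRST(Q) = {a, b}
FIRST(S) = {a, b}
FOLLOW(P) = {$, *}
FOLLOW(Q) = {$, *}
FOLLOW(S) = {$, *}
Therefore, FOLLOW(Q) = {$, *}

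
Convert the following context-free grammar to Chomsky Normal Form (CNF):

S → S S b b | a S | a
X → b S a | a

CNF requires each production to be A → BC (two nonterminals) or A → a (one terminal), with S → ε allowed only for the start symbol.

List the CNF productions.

TB → b; TA → a; S → a; X → a; S → S X0; X0 → S X1; X1 → TB TB; S → TA S; X → TB X2; X2 → S TA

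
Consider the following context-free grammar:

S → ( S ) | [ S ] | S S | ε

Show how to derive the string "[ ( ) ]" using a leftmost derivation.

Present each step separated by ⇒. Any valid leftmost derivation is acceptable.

S ⇒ [ S ] ⇒ [ ( S ) ] ⇒ [ ( ) ]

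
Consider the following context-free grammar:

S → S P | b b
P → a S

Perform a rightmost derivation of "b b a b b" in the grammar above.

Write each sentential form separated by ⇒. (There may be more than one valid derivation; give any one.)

S ⇒ S P ⇒ S a S ⇒ S a b b ⇒ b b a b b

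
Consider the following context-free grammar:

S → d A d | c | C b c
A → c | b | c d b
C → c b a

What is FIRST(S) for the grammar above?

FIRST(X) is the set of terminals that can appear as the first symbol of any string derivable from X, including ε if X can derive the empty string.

We compute FIRST(S) using the standard algorithm.
FIRST(A) = {b, c}
FIRST(C) = {c}
FIRST(S) = {c, d}
Therefore, FIRST(S) = {c, d}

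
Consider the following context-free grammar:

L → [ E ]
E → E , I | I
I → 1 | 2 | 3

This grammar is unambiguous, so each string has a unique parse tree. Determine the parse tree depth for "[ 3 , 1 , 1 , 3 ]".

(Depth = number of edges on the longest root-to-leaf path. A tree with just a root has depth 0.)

6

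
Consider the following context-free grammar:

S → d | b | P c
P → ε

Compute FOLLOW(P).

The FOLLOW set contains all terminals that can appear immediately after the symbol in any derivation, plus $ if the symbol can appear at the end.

We compute FOLLOW(P) using the standard algorithm.
FOLLOW(S) starts with {$}.
FIRST(P) = {ε}
FIRST(S) = {b, c, d}
FOLLOW(P) = {c}
FOLLOW(S) = {$}
Therefore, FOLLOW(P) = {c}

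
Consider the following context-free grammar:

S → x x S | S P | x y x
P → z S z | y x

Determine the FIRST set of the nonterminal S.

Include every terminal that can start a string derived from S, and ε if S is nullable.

We compute FIRST(S) using the standard algorithm.
FIRST(P) = {y, z}
FIRST(S) = {x}
Therefore, FIRST(S) = {x}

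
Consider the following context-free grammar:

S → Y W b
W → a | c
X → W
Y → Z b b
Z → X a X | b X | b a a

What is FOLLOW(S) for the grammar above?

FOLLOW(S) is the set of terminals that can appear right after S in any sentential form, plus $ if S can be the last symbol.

We compute FOLLOW(S) using the standard algorithm.
FOLLOW(S) starts with {$}.
FIRST(S) = {a, b, c}
FIRST(W) = {a, c}
FIRST(X) = {a, c}
FIRST(Y) = {a, b, c}
FIRST(Z) = {a, b, c}
FOLLOW(S) = {$}
FOLLOW(W) = {a, b}
FOLLOW(X) = {a, b}
FOLLOW(Y) = {a, c}
FOLLOW(Z) = {b}
Therefore, FOLLOW(S) = {$}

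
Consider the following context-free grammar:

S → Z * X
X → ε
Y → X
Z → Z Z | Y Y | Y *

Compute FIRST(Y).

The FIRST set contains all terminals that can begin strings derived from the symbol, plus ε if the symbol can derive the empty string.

We compute FIRST(Y) using the standard algorithm.
FIRST(S) = {*}
FIRST(X) = {ε}
FIRST(Y) = {ε}
FIRST(Z) = {*, ε}
Therefore, FIRST(Y) = {ε}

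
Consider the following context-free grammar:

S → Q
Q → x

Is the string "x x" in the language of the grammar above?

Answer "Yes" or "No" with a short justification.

No - no valid derivation exists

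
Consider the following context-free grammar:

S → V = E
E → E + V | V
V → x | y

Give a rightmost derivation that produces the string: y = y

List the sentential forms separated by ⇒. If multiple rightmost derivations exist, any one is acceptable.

S ⇒ V = E ⇒ V = V ⇒ V = y ⇒ y = y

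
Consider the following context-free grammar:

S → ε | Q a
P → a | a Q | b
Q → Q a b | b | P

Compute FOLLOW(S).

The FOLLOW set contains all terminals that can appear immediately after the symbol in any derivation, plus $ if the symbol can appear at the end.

We compute FOLLOW(S) using the standard algorithm.
FOLLOW(S) starts with {$}.
FIRST(P) = {a, b}
FIRST(Q) = {a, b}
FIRST(S) = {a, b, ε}
FOLLOW(P) = {a}
FOLLOW(Q) = {a}
FOLLOW(S) = {$}
Therefore, FOLLOW(S) = {$}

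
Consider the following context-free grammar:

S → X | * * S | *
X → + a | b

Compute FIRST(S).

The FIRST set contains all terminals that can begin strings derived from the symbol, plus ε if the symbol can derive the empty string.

We compute FIRST(S) using the standard algorithm.
FIRST(S) = {*, +, b}
FIRST(X) = {+, b}
Therefore, FIRST(S) = {*, +, b}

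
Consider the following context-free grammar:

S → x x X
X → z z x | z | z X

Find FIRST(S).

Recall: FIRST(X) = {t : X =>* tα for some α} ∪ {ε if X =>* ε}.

We compute FIRST(S) using the standard algorithm.
FIRST(S) = {x}
FIRST(X) = {z}
Therefore, FIRST(S) = {x}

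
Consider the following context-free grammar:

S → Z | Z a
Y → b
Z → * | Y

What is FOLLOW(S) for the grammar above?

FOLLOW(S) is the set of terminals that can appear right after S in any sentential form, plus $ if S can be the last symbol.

We compute FOLLOW(S) using the standard algorithm.
FOLLOW(S) starts with {$}.
FIRST(S) = {*, b}
FIRST(Y) = {b}
FIRST(Z) = {*, b}
FOLLOW(S) = {$}
FOLLOW(Y) = {$, a}
FOLLOW(Z) = {$, a}
Therefore, FOLLOW(S) = {$}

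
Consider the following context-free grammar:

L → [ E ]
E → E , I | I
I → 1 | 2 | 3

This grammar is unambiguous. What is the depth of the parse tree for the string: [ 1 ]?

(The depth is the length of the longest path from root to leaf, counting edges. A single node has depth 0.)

3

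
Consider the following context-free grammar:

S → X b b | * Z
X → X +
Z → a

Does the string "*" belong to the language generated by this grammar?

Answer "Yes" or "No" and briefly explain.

No - no valid derivation exists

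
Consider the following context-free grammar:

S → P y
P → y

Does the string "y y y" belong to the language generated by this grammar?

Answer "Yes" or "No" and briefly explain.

No - no valid derivation exists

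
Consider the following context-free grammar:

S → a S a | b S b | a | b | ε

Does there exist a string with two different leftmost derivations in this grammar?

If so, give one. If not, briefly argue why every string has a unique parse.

No - every string in the language has a unique leftmost derivation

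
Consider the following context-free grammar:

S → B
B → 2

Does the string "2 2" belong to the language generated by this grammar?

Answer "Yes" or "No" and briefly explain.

No - no valid derivation exists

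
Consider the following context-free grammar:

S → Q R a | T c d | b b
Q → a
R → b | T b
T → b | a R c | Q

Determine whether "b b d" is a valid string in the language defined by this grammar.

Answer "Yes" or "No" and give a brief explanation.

No - no valid derivation exists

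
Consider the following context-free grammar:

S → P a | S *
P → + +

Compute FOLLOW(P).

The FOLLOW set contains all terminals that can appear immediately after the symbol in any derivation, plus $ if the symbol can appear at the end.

We compute FOLLOW(P) using the standard algorithm.
FOLLOW(S) starts with {$}.
FIRST(P) = {+}
FIRST(S) = {+}
FOLLOW(P) = {a}
FOLLOW(S) = {$, *}
Therefore, FOLLOW(P) = {a}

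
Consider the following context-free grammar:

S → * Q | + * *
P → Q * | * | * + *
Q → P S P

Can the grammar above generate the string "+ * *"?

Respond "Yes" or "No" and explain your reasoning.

Yes - a valid derivation exists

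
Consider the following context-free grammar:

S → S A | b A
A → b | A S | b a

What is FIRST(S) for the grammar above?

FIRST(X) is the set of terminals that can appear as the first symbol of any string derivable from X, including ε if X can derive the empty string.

We compute FIRST(S) using the standard algorithm.
FIRST(A) = {b}
FIRST(S) = {b}
Therefore, FIRST(S) = {b}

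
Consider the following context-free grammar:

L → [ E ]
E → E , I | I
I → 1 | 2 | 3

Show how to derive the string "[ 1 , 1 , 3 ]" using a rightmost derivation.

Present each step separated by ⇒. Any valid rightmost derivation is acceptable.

L ⇒ [ E ] ⇒ [ E , I ] ⇒ [ E , 3 ] ⇒ [ E , I , 3 ] ⇒ [ E , 1 , 3 ] ⇒ [ I , 1 , 3 ] ⇒ [ 1 , 1 , 3 ]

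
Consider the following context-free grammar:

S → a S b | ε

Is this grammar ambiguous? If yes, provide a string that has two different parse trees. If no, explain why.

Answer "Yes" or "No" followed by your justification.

No - the grammar is unambiguous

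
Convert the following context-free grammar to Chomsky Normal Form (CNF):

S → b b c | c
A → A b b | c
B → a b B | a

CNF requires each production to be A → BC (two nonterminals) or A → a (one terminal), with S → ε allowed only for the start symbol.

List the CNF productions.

TB → b; TC → c; S → c; A → c; TA → a; B → a; S → TB X0; X0 → TB TC; A → A X1; X1 → TB TB; B → TA X2; X2 → TB B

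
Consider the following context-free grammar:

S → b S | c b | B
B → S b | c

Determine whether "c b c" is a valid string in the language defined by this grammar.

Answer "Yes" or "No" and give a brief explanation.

No - no valid derivation exists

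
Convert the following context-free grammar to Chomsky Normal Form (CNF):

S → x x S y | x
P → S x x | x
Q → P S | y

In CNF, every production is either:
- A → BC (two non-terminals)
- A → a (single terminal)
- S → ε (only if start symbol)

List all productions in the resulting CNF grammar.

TX → x; TY → y; S → x; P → x; Q → y; S → TX X0; X0 → TX X1; X1 → S TY; P → S X2; X2 → TX TX; Q → P S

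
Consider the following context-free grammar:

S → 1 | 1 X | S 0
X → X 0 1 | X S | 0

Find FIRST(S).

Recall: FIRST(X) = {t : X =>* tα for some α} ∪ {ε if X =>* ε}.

We compute FIRST(S) using the standard algorithm.
FIRST(S) = {1}
FIRST(X) = {0}
Therefore, FIRST(S) = {1}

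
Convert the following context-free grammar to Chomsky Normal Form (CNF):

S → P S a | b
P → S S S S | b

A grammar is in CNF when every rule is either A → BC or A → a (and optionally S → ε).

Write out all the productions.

TA → a; S → b; P → b; S → P X0; X0 → S TA; P → S X1; X1 → S X2; X2 → S S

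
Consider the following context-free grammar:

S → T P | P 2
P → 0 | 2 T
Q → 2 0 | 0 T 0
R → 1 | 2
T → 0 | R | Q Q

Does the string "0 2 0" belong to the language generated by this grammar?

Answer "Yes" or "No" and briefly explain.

Yes - a valid derivation exists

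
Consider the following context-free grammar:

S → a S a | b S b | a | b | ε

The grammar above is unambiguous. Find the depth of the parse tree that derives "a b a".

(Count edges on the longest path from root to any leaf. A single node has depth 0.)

2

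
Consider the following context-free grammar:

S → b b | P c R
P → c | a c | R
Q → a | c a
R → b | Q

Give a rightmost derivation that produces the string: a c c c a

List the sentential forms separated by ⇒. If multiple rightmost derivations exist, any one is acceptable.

S ⇒ P c R ⇒ P c Q ⇒ P c c a ⇒ a c c c a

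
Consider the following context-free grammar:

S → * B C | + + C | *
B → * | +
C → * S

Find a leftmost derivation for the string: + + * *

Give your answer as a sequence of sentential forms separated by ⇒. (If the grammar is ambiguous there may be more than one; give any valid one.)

S ⇒ + + C ⇒ + + * S ⇒ + + * *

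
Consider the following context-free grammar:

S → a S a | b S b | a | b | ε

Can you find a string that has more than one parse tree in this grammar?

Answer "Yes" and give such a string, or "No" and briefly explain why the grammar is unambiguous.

No - the grammar is unambiguous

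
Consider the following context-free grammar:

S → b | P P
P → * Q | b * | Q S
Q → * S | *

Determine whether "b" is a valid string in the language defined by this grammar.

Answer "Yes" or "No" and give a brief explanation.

Yes - a valid derivation exists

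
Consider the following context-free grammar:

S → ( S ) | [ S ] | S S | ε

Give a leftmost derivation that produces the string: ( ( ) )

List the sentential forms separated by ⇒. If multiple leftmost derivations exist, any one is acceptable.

S ⇒ ( S ) ⇒ ( ( S ) ) ⇒ ( ( ) )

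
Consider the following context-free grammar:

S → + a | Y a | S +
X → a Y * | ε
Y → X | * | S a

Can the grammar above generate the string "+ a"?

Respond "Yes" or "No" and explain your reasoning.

Yes - a valid derivation exists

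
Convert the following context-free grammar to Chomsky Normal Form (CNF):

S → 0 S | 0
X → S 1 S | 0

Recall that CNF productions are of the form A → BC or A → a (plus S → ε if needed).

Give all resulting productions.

T0 → 0; S → 0; T1 → 1; X → 0; S → T0 S; X → S X0; X0 → T1 S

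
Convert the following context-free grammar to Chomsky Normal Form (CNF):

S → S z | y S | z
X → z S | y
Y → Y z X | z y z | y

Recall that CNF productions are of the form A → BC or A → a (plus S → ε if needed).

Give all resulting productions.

TZ → z; TY → y; S → z; X → y; Y → y; S → S TZ; S → TY S; X → TZ S; Y → Y X0; X0 → TZ X; Y → TZ X1; X1 → TY TZ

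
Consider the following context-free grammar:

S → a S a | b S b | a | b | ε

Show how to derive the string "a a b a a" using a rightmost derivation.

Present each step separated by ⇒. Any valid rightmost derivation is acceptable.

S ⇒ a S a ⇒ a a S a a ⇒ a a b a a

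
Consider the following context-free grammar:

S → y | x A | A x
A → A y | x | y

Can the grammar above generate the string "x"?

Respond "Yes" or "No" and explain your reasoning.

No - no valid derivation exists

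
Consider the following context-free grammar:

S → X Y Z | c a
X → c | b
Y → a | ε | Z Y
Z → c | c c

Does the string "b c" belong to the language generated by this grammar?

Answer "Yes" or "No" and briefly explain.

Yes - a valid derivation exists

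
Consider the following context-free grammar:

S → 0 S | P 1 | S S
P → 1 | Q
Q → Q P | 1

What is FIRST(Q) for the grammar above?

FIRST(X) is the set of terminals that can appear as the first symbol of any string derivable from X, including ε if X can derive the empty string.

We compute FIRST(Q) using the standard algorithm.
FIRST(P) = {1}
FIRST(Q) = {1}
FIRST(S) = {0, 1}
Therefore, FIRST(Q) = {1}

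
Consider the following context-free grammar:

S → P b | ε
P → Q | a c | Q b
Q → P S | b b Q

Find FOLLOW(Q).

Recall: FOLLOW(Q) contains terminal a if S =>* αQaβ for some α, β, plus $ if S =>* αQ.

We compute FOLLOW(Q) using the standard algorithm.
FOLLOW(S) starts with {$}.
FIRST(P) = {a, b}
FIRST(Q) = {a, b}
FIRST(S) = {a, b, ε}
FOLLOW(P) = {a, b}
FOLLOW(Q) = {a, b}
FOLLOW(S) = {$, a, b}
Therefore, FOLLOW(Q) = {a, b}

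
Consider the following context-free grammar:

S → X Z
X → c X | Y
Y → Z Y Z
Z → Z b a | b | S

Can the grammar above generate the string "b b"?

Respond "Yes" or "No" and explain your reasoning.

No - no valid derivation exists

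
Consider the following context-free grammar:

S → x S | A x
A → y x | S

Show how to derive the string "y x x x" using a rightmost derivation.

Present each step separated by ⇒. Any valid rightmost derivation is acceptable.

S ⇒ A x ⇒ S x ⇒ A x x ⇒ y x x x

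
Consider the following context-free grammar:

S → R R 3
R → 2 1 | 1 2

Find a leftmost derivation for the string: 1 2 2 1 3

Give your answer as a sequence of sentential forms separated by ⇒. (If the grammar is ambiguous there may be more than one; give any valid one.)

S ⇒ R R 3 ⇒ 1 2 R 3 ⇒ 1 2 2 1 3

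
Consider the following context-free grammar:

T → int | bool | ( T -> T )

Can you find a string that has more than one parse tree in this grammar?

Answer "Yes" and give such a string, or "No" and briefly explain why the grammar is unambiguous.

No - the grammar is unambiguous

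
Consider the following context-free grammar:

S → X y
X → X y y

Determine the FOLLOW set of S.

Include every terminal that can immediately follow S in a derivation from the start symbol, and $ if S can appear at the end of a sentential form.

We compute FOLLOW(S) using the standard algorithm.
FOLLOW(S) starts with {$}.
FIRST(S) = {}
FIRST(X) = {}
FOLLOW(S) = {$}
FOLLOW(X) = {y}
Therefore, FOLLOW(S) = {$}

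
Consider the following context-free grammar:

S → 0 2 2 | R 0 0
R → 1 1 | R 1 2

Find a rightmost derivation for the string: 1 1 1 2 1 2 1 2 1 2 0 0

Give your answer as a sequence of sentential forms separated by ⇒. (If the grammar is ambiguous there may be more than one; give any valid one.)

S ⇒ R 0 0 ⇒ R 1 2 0 0 ⇒ R 1 2 1 2 0 0 ⇒ R 1 2 1 2 1 2 0 0 ⇒ R 1 2 1 2 1 2 1 2 0 0 ⇒ 1 1 1 2 1 2 1 2 1 2 0 0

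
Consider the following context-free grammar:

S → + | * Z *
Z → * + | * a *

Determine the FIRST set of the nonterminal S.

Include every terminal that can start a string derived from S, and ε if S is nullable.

We compute FIRST(S) using the standard algorithm.
FIRST(S) = {*, +}
FIRST(Z) = {*}
Therefore, FIRST(S) = {*, +}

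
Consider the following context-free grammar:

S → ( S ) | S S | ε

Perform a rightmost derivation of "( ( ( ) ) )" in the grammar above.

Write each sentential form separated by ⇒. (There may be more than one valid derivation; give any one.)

S ⇒ ( S ) ⇒ ( ( S ) ) ⇒ ( ( ( S ) ) ) ⇒ ( ( ( ) ) )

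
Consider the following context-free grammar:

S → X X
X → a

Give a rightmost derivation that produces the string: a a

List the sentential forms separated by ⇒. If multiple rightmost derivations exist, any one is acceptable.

S ⇒ X X ⇒ X a ⇒ a a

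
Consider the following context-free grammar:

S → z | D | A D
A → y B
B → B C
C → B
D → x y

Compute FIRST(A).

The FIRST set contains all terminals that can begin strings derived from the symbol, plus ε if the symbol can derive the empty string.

We compute FIRST(A) using the standard algorithm.
FIRST(A) = {y}
FIRST(B) = {}
FIRST(C) = {}
FIRST(D) = {x}
FIRST(S) = {x, y, z}
Therefore, FIRST(A) = {y}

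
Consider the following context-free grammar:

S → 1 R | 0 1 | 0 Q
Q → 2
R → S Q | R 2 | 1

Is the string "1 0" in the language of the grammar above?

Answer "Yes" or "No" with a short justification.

No - no valid derivation exists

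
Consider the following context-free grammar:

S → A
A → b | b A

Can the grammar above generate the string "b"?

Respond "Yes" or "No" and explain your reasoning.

Yes - a valid derivation exists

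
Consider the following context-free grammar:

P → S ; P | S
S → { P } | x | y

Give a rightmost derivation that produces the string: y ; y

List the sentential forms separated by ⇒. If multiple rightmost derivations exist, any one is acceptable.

P ⇒ S ; P ⇒ S ; S ⇒ S ; y ⇒ y ; y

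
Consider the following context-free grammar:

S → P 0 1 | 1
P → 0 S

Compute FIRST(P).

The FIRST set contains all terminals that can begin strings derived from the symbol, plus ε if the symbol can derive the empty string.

We compute FIRST(P) using the standard algorithm.
FIRST(P) = {0}
FIRST(S) = {0, 1}
Therefore, FIRST(P) = {0}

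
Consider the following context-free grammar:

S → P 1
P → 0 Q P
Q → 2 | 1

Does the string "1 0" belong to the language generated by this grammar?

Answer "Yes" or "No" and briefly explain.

No - no valid derivation exists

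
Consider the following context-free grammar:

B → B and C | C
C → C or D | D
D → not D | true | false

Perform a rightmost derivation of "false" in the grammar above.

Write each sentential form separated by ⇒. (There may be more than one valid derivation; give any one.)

B ⇒ C ⇒ D ⇒ false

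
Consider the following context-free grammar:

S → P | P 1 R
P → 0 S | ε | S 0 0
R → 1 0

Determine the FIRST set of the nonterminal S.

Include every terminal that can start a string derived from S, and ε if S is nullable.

We compute FIRST(S) using the standard algorithm.
FIRST(P) = {0, 1, ε}
FIRST(R) = {1}
FIRST(S) = {0, 1, ε}
Therefore, FIRST(S) = {0, 1, ε}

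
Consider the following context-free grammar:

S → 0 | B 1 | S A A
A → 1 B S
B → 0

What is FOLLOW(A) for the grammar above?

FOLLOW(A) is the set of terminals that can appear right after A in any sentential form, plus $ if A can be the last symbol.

We compute FOLLOW(A) using the standard algorithm.
FOLLOW(S) starts with {$}.
FIRST(A) = {1}
FIRST(B) = {0}
FIRST(S) = {0}
FOLLOW(A) = {$, 1}
FOLLOW(B) = {0, 1}
FOLLOW(S) = {$, 1}
Therefore, FOLLOW(A) = {$, 1}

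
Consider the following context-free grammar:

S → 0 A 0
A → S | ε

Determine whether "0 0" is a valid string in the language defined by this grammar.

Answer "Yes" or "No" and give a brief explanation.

Yes - a valid derivation exists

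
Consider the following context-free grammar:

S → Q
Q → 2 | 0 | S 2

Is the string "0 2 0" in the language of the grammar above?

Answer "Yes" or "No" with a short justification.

No - no valid derivation exists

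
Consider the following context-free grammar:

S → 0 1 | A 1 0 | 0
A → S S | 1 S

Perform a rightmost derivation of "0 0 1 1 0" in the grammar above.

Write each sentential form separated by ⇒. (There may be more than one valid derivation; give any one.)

S ⇒ A 1 0 ⇒ S S 1 0 ⇒ S 0 1 1 0 ⇒ 0 0 1 1 0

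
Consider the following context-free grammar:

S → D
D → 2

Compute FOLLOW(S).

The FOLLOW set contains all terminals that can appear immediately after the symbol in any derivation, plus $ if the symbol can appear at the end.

We compute FOLLOW(S) using the standard algorithm.
FOLLOW(S) starts with {$}.
FIRST(D) = {2}
FIRST(S) = {2}
FOLLOW(D) = {$}
FOLLOW(S) = {$}
Therefore, FOLLOW(S) = {$}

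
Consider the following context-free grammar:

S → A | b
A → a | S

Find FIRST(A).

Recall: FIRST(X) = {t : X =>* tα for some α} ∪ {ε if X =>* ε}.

We compute FIRST(A) using the standard algorithm.
FIRST(A) = {a, b}
FIRST(S) = {a, b}
Therefore, FIRST(A) = {a, b}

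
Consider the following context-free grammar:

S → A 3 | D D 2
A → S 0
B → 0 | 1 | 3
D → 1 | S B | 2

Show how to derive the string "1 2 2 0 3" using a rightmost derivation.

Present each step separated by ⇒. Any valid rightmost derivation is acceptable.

S ⇒ A 3 ⇒ S 0 3 ⇒ D D 2 0 3 ⇒ D 2 2 0 3 ⇒ 1 2 2 0 3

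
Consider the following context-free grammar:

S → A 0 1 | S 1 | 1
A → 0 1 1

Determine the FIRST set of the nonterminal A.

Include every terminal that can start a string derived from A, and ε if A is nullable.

We compute FIRST(A) using the standard algorithm.
FIRST(A) = {0}
FIRST(S) = {0, 1}
Therefore, FIRST(A) = {0}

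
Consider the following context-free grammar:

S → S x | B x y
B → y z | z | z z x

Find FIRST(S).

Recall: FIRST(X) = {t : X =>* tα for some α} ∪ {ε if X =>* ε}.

We compute FIRST(S) using the standard algorithm.
FIRST(B) = {y, z}
FIRST(S) = {y, z}
Therefore, FIRST(S) = {y, z}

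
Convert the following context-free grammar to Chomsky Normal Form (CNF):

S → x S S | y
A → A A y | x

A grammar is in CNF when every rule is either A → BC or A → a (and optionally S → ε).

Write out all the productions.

TX → x; S → y; TY → y; A → x; S → TX X0; X0 → S S; A → A X1; X1 → A TY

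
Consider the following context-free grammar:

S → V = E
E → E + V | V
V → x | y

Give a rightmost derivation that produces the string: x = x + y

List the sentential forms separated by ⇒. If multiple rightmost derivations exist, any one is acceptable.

S ⇒ V = E ⇒ V = E + V ⇒ V = E + y ⇒ V = V + y ⇒ V = x + y ⇒ x = x + y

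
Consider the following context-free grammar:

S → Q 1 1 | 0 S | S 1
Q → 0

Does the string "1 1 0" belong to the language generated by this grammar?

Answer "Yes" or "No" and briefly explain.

No - no valid derivation exists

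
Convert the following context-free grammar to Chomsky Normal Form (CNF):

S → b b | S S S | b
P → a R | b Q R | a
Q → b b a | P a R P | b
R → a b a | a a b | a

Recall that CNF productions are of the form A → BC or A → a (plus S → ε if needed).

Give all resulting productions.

TB → b; S → b; TA → a; P → a; Q → b; R → a; S → TB TB; S → S X0; X0 → S S; P → TA R; P → TB X1; X1 → Q R; Q → TB X2; X2 → TB TA; Q → P X3; X3 → TA X4; X4 → R P; R → TA X5; X5 → TB TA; R → TA X6; X6 → TA TB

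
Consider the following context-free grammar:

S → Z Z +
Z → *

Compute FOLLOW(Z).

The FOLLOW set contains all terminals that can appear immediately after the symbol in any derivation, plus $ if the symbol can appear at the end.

We compute FOLLOW(Z) using the standard algorithm.
FOLLOW(S) starts with {$}.
FIRST(S) = {*}
FIRST(Z) = {*}
FOLLOW(S) = {$}
FOLLOW(Z) = {*, +}
Therefore, FOLLOW(Z) = {*, +}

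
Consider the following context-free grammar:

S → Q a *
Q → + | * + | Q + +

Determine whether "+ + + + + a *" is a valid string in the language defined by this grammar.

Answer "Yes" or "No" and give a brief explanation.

Yes - a valid derivation exists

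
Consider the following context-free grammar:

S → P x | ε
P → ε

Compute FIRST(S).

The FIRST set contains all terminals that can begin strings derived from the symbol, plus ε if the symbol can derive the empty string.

We compute FIRST(S) using the standard algorithm.
FIRST(P) = {ε}
FIRST(S) = {x, ε}
Therefore, FIRST(S) = {x, ε}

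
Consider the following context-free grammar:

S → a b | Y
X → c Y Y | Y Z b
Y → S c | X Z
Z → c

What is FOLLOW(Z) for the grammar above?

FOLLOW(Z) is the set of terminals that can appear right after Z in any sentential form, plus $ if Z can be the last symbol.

We compute FOLLOW(Z) using the standard algorithm.
FOLLOW(S) starts with {$}.
FIRST(S) = {a, c}
FIRST(X) = {a, c}
FIRST(Y) = {a, c}
FIRST(Z) = {c}
FOLLOW(S) = {$, c}
FOLLOW(X) = {c}
FOLLOW(Y) = {$, a, c}
FOLLOW(Z) = {$, a, b, c}
Therefore, FOLLOW(Z) = {$, a, b, c}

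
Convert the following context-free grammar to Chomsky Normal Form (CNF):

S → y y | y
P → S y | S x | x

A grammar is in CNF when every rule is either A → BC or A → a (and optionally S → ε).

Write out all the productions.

TY → y; S → y; TX → x; P → x; S → TY TY; P → S TY; P → S TX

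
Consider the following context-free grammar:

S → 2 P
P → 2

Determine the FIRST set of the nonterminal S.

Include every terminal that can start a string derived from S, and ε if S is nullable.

We compute FIRST(S) using the standard algorithm.
FIRST(P) = {2}
FIRST(S) = {2}
Therefore, FIRST(S) = {2}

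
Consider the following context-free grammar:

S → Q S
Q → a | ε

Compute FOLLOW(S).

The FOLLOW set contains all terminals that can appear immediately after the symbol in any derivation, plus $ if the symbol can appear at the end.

We compute FOLLOW(S) using the standard algorithm.
FOLLOW(S) starts with {$}.
FIRST(Q) = {a, ε}
FIRST(S) = {a}
FOLLOW(Q) = {a}
FOLLOW(S) = {$}
Therefore, FOLLOW(S) = {$}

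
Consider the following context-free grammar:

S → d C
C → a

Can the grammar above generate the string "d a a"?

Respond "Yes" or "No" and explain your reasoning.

No - no valid derivation exists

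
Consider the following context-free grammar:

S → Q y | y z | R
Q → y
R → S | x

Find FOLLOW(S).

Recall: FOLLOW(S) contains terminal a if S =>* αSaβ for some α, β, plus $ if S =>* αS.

We compute FOLLOW(S) using the standard algorithm.
FOLLOW(S) starts with {$}.
FIRST(Q) = {y}
FIRST(R) = {x, y}
FIRST(S) = {x, y}
FOLLOW(Q) = {y}
FOLLOW(R) = {$}
FOLLOW(S) = {$}
Therefore, FOLLOW(S) = {$}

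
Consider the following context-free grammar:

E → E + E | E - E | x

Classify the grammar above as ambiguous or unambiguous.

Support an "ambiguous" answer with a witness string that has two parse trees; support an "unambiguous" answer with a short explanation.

Ambiguous - the string 'x + x - x + x - x + x' has two distinct parse trees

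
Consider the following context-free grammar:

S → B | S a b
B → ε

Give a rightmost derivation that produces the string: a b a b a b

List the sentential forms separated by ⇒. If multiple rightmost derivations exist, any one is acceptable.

S ⇒ S a b ⇒ S a b a b ⇒ S a b a b a b ⇒ B a b a b a b ⇒ a b a b a b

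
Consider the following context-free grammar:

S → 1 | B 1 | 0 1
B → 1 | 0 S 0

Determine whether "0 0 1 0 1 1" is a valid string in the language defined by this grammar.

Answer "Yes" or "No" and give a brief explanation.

No - no valid derivation exists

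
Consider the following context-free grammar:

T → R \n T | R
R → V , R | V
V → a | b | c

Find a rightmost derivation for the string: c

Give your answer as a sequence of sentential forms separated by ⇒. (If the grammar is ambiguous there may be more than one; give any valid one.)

T ⇒ R ⇒ V ⇒ c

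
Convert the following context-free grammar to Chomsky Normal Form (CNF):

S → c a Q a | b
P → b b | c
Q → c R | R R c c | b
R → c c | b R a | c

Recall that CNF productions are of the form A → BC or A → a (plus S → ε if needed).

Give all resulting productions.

TC → c; TA → a; S → b; TB → b; P → c; Q → b; R → c; S → TC X0; X0 → TA X1; X1 → Q TA; P → TB TB; Q → TC R; Q → R X2; X2 → R X3; X3 → TC TC; R → TC TC; R → TB X4; X4 → R TA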